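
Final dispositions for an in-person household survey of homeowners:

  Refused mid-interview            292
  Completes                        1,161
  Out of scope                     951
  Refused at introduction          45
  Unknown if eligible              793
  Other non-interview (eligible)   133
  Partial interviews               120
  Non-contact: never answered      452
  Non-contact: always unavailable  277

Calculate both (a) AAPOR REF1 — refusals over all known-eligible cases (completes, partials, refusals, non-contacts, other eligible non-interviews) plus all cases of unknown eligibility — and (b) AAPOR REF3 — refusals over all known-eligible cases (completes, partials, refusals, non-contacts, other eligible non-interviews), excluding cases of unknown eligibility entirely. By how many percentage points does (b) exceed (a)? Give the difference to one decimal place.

3.3

Declined to participate = 45 + 292 = 337
Never reached = 452 + 277 = 729
Numerator: 337
Denominator: 1161 + 120 + 337 + 729 + 133 + 793 = 3273
REF1 = 337 / 3273 = 0.1030
Denominator: 1161 + 120 + 337 + 729 + 133 = 2480
REF3 = 337 / 2480 = 0.1359
Difference = 13.59 − 10.30 = 3.29 percentage points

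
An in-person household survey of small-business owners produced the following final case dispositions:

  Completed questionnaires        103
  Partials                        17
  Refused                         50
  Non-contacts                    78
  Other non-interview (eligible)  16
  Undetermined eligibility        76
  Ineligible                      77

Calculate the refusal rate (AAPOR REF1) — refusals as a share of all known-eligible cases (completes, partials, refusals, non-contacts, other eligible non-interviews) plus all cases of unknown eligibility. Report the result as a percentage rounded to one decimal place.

14.7%

Num: 50
Denom: 103 + 17 + 50 + 78 + 16 + 76 = 340
REF1 = 50 / 340 = 0.1471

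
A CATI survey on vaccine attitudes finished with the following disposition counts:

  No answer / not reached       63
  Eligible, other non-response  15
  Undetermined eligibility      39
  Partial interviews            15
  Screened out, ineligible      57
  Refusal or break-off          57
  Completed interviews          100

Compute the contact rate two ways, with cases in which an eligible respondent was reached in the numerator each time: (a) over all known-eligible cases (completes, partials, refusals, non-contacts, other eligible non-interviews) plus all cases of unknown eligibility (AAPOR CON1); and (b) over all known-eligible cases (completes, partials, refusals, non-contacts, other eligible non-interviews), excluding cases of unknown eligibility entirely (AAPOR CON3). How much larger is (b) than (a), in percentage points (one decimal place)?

10.1

Num: 100 + 15 + 57 + 15 = 187
Denominator: 100 + 15 + 57 + 63 + 15 + 39 = 289
CON1 = 187 / 289 = 0.6471
Denominator: 100 + 15 + 57 + 63 + 15 = 250
CON3 = 187 / 250 = 0.7480
Difference = 74.80 − 64.71 = 10.09 percentage points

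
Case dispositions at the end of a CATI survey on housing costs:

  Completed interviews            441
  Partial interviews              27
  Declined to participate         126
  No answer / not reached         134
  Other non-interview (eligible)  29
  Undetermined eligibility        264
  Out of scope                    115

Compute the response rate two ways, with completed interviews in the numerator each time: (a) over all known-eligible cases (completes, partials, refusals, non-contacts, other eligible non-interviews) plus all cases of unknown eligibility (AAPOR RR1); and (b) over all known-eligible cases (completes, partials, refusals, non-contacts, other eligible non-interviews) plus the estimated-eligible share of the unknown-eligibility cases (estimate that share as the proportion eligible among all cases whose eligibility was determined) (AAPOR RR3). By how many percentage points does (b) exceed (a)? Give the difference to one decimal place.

1.5

Top = 441
Denominator = 441 + 27 + 126 + 134 + 29 + 264 = 1021
RR1 = 441 / 1021 = 0.4319
Eligible (known) = 441 + 27 + 126 + 134 + 29 = 757
e = 757 / (757 + 115) = 757 / 872 = 0.8681
Estimated eligible among unknowns = 0.8681 × 264 = 229.18
Denominator = 757 + 229.18 = 986.18
RR3 = 441 / 986.18 = 0.4472
Difference = 44.72 − 43.19 = 1.53 percentage points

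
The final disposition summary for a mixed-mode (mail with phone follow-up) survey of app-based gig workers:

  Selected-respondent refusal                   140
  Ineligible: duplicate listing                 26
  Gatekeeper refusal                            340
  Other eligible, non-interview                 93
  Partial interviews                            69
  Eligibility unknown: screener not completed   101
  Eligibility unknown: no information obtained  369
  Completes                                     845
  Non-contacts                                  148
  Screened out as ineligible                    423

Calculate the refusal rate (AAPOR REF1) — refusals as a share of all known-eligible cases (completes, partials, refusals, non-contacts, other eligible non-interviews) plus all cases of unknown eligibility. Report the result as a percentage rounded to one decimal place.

Declined to participate = 340 + 140 = 480
Undetermined eligibility = 101 + 369 = 470
Screened out, ineligible = 423 + 26 = 449
Num = 480
Denom = 845 + 69 + 480 + 148 + 93 + 470 = 2105
REF1 = 480 / 2105 = 0.2280

22.8%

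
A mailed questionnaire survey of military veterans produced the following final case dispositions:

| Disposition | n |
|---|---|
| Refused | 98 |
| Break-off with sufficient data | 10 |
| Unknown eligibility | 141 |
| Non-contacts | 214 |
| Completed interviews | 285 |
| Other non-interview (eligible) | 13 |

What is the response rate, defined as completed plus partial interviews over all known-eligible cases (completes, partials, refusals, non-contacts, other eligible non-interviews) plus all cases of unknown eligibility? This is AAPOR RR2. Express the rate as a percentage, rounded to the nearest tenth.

38.8%

Num: 285 + 10 = 295
Base: 285 + 10 + 98 + 214 + 13 + 141 = 761
RR2 = 295 / 761 = 0.3876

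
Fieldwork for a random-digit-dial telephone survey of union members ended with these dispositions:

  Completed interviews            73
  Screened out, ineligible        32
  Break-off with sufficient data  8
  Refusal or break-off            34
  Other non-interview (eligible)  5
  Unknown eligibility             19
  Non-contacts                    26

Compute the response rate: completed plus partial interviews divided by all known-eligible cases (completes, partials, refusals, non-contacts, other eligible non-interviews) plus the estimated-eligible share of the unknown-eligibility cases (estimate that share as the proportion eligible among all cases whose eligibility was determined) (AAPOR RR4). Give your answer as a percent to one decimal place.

50.1%

Top → 73 + 8 = 81
Known eligible → 73 + 8 + 34 + 26 + 5 = 146
e = 146 / (146 + 32) = 146 / 178 = 0.8202
e × U → 0.8202 × 19 = 15.58
Base → 146 + 15.58 = 161.58
RR4 = 81 / 161.58 = 0.5013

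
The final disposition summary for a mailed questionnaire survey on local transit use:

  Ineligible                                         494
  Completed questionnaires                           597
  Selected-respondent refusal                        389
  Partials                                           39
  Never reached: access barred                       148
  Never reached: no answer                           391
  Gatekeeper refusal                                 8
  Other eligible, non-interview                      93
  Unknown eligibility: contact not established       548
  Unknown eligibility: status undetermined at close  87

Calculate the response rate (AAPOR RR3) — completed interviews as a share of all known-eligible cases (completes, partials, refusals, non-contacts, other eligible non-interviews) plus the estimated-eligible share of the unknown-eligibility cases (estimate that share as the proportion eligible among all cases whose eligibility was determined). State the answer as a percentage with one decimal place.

Refusal or break-off = 8 + 389 = 397
No contact after all attempts = 391 + 148 = 539
Undetermined eligibility = 548 + 87 = 635
Num → 597
Determined eligible → 597 + 39 + 397 + 539 + 93 = 1665
e = 1665 / (1665 + 494) = 1665 / 2159 = 0.7712
e × U → 0.7712 × 635 = 489.71
Denom → 1665 + 489.71 = 2154.71
RR3 = 597 / 2154.71 = 0.2771

27.7%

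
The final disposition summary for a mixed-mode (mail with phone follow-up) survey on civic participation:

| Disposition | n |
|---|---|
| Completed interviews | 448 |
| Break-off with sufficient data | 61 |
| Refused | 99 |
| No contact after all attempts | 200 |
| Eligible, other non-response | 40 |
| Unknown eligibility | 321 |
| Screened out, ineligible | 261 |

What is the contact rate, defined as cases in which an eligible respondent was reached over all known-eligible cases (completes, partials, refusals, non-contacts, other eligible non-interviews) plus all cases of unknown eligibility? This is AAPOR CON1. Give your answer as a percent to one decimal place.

55.4%

Top = 448 + 61 + 99 + 40 = 648
Denom = 448 + 61 + 99 + 200 + 40 + 321 = 1169
CON1 = 648 / 1169 = 0.5543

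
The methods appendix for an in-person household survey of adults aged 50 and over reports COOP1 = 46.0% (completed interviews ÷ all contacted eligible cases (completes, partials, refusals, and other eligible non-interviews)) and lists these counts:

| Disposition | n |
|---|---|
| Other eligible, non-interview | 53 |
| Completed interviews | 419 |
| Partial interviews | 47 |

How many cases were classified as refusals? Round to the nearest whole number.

392

COOP1 = 419 / D = 0.460
D = 419 / 0.460 = 910.9
Rest of base = 519
refusals = 910.9 − 519 ≈ 392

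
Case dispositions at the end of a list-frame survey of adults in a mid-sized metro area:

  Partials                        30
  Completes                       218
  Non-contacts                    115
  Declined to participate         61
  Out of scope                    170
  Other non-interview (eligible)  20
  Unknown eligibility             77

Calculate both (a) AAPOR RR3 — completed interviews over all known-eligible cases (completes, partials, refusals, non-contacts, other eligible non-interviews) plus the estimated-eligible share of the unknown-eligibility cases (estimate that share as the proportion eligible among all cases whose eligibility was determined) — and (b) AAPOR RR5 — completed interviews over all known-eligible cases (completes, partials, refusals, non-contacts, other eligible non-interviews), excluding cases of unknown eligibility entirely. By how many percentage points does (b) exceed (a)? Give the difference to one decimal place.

5.5

Numerator: 218
Determined eligible: 218 + 30 + 61 + 115 + 20 = 444
e = 444 / (444 + 170) = 444 / 614 = 0.7231
Eligible share of unknowns: 0.7231 × 77 = 55.68
Denom: 444 + 55.68 = 499.68
RR3 = 218 / 499.68 = 0.4363
Denom: 218 + 30 + 61 + 115 + 20 = 444
RR5 = 218 / 444 = 0.4910
Difference = 49.10 − 43.63 = 5.47 percentage points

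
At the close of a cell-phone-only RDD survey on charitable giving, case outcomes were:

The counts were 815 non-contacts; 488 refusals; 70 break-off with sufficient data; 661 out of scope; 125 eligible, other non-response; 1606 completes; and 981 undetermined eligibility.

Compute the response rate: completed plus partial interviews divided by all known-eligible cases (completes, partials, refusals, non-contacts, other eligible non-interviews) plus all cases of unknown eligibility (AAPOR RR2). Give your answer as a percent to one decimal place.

Top: 1606 + 70 = 1676
Denom: 1606 + 70 + 488 + 815 + 125 + 981 = 4085
RR2 = 1676 / 4085 = 0.4103

41.0%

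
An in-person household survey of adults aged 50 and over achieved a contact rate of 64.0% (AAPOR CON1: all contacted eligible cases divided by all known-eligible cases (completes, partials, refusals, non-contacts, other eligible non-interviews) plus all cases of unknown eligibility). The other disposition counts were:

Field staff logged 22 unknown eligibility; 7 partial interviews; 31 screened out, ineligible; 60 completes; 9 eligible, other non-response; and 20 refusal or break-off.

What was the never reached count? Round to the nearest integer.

Num = 60 + 7 + 20 + 9 = 96
CON1 = 96 / D = 0.640
D = 96 / 0.640 = 150.0
Other denominator terms total 118
never reached = 150.0 − 118 ≈ 32

32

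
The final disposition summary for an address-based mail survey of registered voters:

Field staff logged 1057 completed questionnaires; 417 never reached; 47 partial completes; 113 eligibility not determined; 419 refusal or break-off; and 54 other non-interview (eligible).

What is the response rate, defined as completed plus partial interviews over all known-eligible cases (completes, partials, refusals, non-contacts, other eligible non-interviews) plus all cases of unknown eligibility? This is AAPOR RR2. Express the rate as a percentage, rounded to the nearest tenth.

Num: 1057 + 47 = 1104
Denominator: 1057 + 47 + 419 + 417 + 54 + 113 = 2107
RR2 = 1104 / 2107 = 0.5240

52.4%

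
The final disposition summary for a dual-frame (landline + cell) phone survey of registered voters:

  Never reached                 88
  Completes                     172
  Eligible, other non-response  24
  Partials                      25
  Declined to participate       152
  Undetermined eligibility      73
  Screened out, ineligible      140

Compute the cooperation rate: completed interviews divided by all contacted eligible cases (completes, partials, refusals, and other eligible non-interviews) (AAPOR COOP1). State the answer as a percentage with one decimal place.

46.1%

Num = 172
Denom = 172 + 25 + 152 + 24 = 373
COOP1 = 172 / 373 = 0.4611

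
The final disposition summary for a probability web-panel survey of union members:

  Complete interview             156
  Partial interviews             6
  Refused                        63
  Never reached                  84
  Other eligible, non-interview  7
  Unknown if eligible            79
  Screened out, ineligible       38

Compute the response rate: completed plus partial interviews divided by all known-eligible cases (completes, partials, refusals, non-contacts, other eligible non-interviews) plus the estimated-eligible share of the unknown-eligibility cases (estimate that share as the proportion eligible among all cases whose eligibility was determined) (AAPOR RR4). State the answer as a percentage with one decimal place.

Num → 156 + 6 = 162
Determined eligible → 156 + 6 + 63 + 84 + 7 = 316
e = 316 / (316 + 38) = 316 / 354 = 0.8927
Eligible share of unknowns → 0.8927 × 79 = 70.52
Denom → 316 + 70.52 = 386.52
RR4 = 162 / 386.52 = 0.4191

41.9%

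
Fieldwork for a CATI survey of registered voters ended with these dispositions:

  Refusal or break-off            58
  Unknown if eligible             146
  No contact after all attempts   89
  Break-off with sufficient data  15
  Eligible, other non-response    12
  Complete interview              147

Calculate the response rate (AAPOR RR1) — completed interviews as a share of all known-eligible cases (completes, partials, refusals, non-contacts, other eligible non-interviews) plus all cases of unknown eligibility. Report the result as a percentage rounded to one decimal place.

Num: 147
Denom: 147 + 15 + 58 + 89 + 12 + 146 = 467
RR1 = 147 / 467 = 0.3148

31.5%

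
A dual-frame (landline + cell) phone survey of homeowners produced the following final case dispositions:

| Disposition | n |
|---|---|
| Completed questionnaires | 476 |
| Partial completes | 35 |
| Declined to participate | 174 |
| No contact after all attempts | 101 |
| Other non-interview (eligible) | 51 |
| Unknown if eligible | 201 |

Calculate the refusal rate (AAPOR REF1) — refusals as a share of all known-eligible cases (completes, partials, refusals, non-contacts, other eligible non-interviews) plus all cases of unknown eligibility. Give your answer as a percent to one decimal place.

16.8%

Numerator: 174
Denominator: 476 + 35 + 174 + 101 + 51 + 201 = 1038
REF1 = 174 / 1038 = 0.1676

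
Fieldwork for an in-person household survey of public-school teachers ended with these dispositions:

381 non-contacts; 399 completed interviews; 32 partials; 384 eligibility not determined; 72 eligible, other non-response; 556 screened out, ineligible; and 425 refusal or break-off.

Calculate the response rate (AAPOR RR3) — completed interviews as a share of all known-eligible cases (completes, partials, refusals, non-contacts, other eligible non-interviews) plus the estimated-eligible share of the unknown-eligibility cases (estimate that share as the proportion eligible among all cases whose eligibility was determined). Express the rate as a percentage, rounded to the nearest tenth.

Numerator: 399
Eligible (known): 399 + 32 + 425 + 381 + 72 = 1309
e = 1309 / (1309 + 556) = 1309 / 1865 = 0.7019
e × U: 0.7019 × 384 = 269.53
Denom: 1309 + 269.53 = 1578.53
RR3 = 399 / 1578.53 = 0.2528

25.3%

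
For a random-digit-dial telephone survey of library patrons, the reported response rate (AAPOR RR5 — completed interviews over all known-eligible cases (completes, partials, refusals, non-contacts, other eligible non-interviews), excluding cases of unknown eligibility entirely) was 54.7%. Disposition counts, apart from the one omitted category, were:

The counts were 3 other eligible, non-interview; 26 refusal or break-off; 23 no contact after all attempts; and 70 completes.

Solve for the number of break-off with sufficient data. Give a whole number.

RR5 = 70 / D = 0.547
D = 70 / 0.547 = 128.0
Remaining denominator categories sum to 122
break-off with sufficient data = 128.0 − 122 ≈ 6

6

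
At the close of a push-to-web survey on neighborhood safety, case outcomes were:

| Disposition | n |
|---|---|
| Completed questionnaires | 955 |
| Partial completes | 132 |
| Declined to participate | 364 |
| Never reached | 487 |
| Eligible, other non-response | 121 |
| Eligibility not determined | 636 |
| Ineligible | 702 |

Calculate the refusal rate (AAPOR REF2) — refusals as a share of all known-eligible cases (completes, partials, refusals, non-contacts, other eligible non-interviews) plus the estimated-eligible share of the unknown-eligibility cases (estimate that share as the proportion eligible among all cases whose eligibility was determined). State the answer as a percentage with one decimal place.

14.4%

Numerator → 364
Eligible (known) → 955 + 132 + 364 + 487 + 121 = 2059
e = 2059 / (2059 + 702) = 2059 / 2761 = 0.7457
Eligible share of unknowns → 0.7457 × 636 = 474.27
Denom → 2059 + 474.27 = 2533.27
REF2 = 364 / 2533.27 = 0.1437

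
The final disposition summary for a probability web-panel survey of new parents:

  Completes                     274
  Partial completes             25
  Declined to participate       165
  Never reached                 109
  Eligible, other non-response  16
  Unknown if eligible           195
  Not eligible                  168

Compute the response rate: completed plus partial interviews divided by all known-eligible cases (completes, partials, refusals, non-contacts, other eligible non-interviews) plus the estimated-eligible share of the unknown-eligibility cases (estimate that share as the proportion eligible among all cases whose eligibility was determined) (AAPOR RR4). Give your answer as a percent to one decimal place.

40.4%

Top = 274 + 25 = 299
Determined eligible = 274 + 25 + 165 + 109 + 16 = 589
e = 589 / (589 + 168) = 589 / 757 = 0.7781
Estimated eligible among unknowns = 0.7781 × 195 = 151.73
Base = 589 + 151.73 = 740.73
RR4 = 299 / 740.73 = 0.4037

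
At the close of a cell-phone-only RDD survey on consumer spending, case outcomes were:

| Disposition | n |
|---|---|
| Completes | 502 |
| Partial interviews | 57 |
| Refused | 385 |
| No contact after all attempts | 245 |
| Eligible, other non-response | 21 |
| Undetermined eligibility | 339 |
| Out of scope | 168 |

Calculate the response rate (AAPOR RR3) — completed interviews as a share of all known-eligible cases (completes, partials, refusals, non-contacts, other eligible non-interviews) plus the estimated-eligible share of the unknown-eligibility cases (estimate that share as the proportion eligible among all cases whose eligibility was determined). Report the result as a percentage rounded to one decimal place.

33.3%

Top → 502
Determined eligible → 502 + 57 + 385 + 245 + 21 = 1210
e = 1210 / (1210 + 168) = 1210 / 1378 = 0.8781
Eligible share of unknowns → 0.8781 × 339 = 297.68
Denom → 1210 + 297.68 = 1507.68
RR3 = 502 / 1507.68 = 0.3330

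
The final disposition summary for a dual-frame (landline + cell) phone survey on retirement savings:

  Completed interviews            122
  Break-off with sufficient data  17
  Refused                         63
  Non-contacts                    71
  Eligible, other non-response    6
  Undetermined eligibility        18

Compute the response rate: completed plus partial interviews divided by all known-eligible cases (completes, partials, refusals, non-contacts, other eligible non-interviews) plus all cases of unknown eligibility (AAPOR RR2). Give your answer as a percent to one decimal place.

Numerator: 122 + 17 = 139
Base: 122 + 17 + 63 + 71 + 6 + 18 = 297
RR2 = 139 / 297 = 0.4680

46.8%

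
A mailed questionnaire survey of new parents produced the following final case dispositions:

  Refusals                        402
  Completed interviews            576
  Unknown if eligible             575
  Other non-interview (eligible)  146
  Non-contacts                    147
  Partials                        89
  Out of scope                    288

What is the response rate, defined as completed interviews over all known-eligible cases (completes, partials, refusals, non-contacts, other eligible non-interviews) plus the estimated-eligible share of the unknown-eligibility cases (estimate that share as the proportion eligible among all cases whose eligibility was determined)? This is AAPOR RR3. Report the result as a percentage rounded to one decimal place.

31.4%

Num → 576
Known eligible → 576 + 89 + 402 + 147 + 146 = 1360
e = 1360 / (1360 + 288) = 1360 / 1648 = 0.8252
Eligible share of unknowns → 0.8252 × 575 = 474.49
Base → 1360 + 474.49 = 1834.49
RR3 = 576 / 1834.49 = 0.3140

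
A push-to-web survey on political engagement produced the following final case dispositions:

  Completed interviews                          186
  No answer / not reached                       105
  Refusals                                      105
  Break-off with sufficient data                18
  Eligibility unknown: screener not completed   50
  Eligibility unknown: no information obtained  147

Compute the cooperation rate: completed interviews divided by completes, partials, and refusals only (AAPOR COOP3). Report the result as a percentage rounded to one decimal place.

Eligibility not determined = 50 + 147 = 197
Top: 186
Denom: 186 + 18 + 105 = 309
COOP3 = 186 / 309 = 0.6019

60.2%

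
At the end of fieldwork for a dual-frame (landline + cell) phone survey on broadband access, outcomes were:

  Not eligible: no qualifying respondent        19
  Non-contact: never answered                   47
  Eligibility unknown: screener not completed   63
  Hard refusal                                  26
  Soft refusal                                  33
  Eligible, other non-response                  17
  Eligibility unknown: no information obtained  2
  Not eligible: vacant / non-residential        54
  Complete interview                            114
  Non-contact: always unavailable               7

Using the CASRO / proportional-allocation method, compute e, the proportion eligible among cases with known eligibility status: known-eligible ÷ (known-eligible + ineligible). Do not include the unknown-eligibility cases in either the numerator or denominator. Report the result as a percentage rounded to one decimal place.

77.0%

Refused = 26 + 33 = 59
No contact after all attempts = 47 + 7 = 54
Eligibility not determined = 63 + 2 = 65
Ineligible = 19 + 54 = 73
Eligible (known) = 114 + 59 + 54 + 17 = 244
e = 244 / (244 + 73) = 244 / 317 = 0.7697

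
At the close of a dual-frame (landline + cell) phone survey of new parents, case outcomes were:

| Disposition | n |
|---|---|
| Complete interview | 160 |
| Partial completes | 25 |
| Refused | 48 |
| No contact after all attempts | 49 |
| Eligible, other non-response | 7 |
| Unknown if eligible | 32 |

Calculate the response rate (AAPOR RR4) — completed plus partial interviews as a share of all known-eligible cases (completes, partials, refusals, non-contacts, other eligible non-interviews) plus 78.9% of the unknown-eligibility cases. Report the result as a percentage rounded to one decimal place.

Num = 160 + 25 = 185
Known eligible = 160 + 25 + 48 + 49 + 7 = 289
Eligible share of unknowns = 0.7890 × 32 = 25.25
Denom = 289 + 25.25 = 314.25
RR4 = 185 / 314.25 = 0.5887

58.9%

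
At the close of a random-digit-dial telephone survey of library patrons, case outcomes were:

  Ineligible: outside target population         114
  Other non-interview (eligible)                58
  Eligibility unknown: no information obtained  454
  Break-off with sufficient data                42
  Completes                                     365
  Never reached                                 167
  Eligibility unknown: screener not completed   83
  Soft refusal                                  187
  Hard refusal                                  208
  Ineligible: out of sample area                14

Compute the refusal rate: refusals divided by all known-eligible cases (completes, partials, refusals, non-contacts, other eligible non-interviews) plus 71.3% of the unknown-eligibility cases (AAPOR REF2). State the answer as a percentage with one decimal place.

28.0%

Refusal or break-off = 208 + 187 = 395
Unknown eligibility = 83 + 454 = 537
Ineligible = 114 + 14 = 128
Num = 395
Determined eligible = 365 + 42 + 395 + 167 + 58 = 1027
Estimated eligible among unknowns = 0.7130 × 537 = 382.88
Denom = 1027 + 382.88 = 1409.88
REF2 = 395 / 1409.88 = 0.2802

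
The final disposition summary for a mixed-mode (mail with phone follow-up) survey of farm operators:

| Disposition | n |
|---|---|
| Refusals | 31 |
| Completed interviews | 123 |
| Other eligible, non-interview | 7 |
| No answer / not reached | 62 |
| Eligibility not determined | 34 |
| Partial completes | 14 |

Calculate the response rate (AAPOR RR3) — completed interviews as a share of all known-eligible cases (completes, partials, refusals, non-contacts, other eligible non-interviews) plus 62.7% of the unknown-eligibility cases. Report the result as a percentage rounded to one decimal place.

47.6%

Numerator = 123
Eligible (known) = 123 + 14 + 31 + 62 + 7 = 237
Estimated eligible among unknowns = 0.6270 × 34 = 21.32
Denominator = 237 + 21.32 = 258.32
RR3 = 123 / 258.32 = 0.4762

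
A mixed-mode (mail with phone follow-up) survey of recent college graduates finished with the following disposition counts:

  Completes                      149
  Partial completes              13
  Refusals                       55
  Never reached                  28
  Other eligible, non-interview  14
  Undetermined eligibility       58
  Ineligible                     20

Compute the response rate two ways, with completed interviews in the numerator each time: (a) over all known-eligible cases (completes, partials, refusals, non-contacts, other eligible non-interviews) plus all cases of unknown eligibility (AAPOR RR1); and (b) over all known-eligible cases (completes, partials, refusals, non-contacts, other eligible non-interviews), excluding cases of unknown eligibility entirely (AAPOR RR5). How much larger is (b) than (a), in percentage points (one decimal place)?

10.5

Num → 149
Denominator → 149 + 13 + 55 + 28 + 14 + 58 = 317
RR1 = 149 / 317 = 0.4700
Denominator → 149 + 13 + 55 + 28 + 14 = 259
RR5 = 149 / 259 = 0.5753
Difference = 57.53 − 47.00 = 10.53 percentage points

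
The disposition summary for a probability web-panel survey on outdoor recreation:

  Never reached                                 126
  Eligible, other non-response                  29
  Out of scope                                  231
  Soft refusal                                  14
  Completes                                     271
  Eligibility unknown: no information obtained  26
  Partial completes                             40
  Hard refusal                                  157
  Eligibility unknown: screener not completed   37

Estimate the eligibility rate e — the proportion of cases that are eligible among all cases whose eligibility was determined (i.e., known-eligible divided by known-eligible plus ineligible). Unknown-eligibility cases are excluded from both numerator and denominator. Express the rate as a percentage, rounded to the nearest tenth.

Refusal or break-off = 157 + 14 = 171
Eligibility not determined = 37 + 26 = 63
Eligible (known) → 271 + 40 + 171 + 126 + 29 = 637
e = 637 / (637 + 231) = 637 / 868 = 0.7339

73.4%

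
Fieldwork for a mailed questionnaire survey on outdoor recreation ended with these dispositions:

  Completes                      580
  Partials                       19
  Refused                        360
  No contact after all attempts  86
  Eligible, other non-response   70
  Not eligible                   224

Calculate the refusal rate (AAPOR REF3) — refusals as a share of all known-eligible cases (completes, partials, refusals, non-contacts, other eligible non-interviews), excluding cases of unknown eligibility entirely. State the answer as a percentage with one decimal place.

Numerator → 360
Base → 580 + 19 + 360 + 86 + 70 = 1115
REF3 = 360 / 1115 = 0.3229

32.3%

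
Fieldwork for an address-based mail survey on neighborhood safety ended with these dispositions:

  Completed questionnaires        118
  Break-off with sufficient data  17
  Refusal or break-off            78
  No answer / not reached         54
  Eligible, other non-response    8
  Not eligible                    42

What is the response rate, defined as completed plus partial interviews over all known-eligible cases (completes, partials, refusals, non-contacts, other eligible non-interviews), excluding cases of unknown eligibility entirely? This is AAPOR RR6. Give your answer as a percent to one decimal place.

49.1%

Num → 118 + 17 = 135
Base → 118 + 17 + 78 + 54 + 8 = 275
RR6 = 135 / 275 = 0.4909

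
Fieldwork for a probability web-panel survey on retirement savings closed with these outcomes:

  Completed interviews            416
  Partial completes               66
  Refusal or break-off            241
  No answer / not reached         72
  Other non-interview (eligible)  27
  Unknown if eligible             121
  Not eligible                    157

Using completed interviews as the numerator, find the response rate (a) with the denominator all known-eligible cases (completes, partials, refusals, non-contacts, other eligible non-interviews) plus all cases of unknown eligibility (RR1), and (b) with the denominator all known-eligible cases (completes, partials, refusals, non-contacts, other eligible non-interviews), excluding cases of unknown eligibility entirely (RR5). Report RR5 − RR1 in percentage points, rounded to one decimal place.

Top = 416
Base = 416 + 66 + 241 + 72 + 27 + 121 = 943
RR1 = 416 / 943 = 0.4411
Base = 416 + 66 + 241 + 72 + 27 = 822
RR5 = 416 / 822 = 0.5061
Difference = 50.61 − 44.11 = 6.50 percentage points

6.5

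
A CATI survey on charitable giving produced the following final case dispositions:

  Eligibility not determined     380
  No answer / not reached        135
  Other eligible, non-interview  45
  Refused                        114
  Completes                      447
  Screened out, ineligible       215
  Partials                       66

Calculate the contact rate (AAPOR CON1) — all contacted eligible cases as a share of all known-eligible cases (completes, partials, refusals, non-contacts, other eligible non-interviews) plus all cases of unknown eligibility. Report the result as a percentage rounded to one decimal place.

56.6%

Numerator = 447 + 66 + 114 + 45 = 672
Denom = 447 + 66 + 114 + 135 + 45 + 380 = 1187
CON1 = 672 / 1187 = 0.5661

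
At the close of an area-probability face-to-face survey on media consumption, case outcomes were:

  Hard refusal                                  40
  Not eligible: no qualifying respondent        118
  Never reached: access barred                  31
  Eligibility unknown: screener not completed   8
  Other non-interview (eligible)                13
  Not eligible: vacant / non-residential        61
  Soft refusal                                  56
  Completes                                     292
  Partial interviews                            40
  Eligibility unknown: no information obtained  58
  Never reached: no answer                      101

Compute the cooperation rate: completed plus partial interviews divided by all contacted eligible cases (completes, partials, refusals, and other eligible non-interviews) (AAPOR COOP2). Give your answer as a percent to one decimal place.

75.3%

Refusals = 40 + 56 = 96
No contact after all attempts = 101 + 31 = 132
Eligibility not determined = 8 + 58 = 66
Not eligible = 118 + 61 = 179
Numerator → 292 + 40 = 332
Denom → 292 + 40 + 96 + 13 = 441
COOP2 = 332 / 441 = 0.7528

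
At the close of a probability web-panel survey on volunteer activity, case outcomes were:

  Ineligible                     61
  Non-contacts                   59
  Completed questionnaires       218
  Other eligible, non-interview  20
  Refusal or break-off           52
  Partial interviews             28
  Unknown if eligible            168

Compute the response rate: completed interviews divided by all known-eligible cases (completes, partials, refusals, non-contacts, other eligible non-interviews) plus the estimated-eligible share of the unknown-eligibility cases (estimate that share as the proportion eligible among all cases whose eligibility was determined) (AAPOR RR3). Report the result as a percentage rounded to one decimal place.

Numerator → 218
Determined eligible → 218 + 28 + 52 + 59 + 20 = 377
e = 377 / (377 + 61) = 377 / 438 = 0.8607
Eligible share of unknowns → 0.8607 × 168 = 144.60
Denominator → 377 + 144.60 = 521.60
RR3 = 218 / 521.60 = 0.4179

41.8%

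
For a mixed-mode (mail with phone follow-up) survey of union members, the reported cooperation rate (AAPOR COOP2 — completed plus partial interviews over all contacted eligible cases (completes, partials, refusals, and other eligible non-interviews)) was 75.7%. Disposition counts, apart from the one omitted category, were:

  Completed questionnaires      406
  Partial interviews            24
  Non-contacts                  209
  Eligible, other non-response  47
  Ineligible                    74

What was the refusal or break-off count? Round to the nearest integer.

91

Top → 406 + 24 = 430
COOP2 = 430 / D = 0.757
D = 430 / 0.757 = 568.0
Remaining denominator categories sum to 477
refusal or break-off = 568.0 − 477 ≈ 91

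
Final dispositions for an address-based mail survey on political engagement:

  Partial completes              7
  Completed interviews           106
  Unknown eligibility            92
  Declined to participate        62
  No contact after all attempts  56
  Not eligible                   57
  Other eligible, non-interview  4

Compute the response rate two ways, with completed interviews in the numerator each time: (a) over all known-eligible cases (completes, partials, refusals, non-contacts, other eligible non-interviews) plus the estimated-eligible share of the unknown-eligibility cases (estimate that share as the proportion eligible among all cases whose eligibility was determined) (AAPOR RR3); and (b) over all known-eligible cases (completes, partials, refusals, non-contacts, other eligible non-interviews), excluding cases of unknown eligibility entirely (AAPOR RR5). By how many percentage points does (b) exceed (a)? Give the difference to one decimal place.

10.8

Numerator: 106
Known eligible: 106 + 7 + 62 + 56 + 4 = 235
e = 235 / (235 + 57) = 235 / 292 = 0.8048
Estimated eligible among unknowns: 0.8048 × 92 = 74.04
Denom: 235 + 74.04 = 309.04
RR3 = 106 / 309.04 = 0.3430
Denom: 106 + 7 + 62 + 56 + 4 = 235
RR5 = 106 / 235 = 0.4511
Difference = 45.11 − 34.30 = 10.81 percentage points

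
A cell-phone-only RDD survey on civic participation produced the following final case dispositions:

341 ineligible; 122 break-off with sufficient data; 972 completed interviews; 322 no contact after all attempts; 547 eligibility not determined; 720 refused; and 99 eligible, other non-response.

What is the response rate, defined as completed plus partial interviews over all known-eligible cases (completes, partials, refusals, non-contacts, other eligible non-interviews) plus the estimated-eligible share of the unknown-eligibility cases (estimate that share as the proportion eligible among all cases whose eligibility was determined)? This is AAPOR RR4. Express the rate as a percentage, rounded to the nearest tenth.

Top: 972 + 122 = 1094
Known eligible: 972 + 122 + 720 + 322 + 99 = 2235
e = 2235 / (2235 + 341) = 2235 / 2576 = 0.8676
Estimated eligible among unknowns: 0.8676 × 547 = 474.58
Base: 2235 + 474.58 = 2709.58
RR4 = 1094 / 2709.58 = 0.4038

40.4%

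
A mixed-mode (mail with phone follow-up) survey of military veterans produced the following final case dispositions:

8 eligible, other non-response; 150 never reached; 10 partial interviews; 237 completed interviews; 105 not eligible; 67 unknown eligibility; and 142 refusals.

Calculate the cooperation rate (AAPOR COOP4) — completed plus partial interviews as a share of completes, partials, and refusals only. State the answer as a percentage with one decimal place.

63.5%

Top: 237 + 10 = 247
Base: 237 + 10 + 142 = 389
COOP4 = 247 / 389 = 0.6350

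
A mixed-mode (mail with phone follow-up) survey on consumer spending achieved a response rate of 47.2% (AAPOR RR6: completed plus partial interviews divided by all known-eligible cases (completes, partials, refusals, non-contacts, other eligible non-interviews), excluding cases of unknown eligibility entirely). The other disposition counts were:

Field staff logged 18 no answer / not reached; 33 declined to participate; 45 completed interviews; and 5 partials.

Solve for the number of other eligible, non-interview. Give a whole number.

Numerator → 45 + 5 = 50
RR6 = 50 / D = 0.472
D = 50 / 0.472 = 105.9
Other denominator terms total 101
other eligible, non-interview = 105.9 − 101 ≈ 5

5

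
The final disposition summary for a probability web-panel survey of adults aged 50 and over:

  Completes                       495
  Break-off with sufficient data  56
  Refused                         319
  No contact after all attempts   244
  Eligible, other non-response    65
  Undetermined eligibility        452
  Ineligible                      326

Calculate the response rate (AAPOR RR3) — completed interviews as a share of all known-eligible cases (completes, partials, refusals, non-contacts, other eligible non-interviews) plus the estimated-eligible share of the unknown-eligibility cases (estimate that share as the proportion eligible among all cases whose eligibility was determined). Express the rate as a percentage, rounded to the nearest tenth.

Top: 495
Known eligible: 495 + 56 + 319 + 244 + 65 = 1179
e = 1179 / (1179 + 326) = 1179 / 1505 = 0.7834
Eligible share of unknowns: 0.7834 × 452 = 354.10
Denom: 1179 + 354.10 = 1533.10
RR3 = 495 / 1533.10 = 0.3229

32.3%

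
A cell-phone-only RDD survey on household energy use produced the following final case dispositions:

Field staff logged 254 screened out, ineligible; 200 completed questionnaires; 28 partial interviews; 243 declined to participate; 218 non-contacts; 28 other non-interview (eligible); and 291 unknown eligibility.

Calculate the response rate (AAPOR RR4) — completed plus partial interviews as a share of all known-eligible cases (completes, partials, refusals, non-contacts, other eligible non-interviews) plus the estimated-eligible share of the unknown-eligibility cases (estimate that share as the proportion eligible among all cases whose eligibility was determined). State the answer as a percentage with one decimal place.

24.5%

Num → 200 + 28 = 228
Eligible (known) → 200 + 28 + 243 + 218 + 28 = 717
e = 717 / (717 + 254) = 717 / 971 = 0.7384
Estimated eligible among unknowns → 0.7384 × 291 = 214.87
Denom → 717 + 214.87 = 931.87
RR4 = 228 / 931.87 = 0.2447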